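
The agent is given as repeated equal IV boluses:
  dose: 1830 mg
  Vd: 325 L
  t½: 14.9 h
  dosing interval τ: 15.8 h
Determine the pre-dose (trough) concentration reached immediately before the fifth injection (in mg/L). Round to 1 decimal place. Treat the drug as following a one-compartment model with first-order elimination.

C₀ per dose = Dose / Vd = 1830 / 325 = 5.631 mg/L
k = ln2 / t½ = 0.693147 / 14.9 = 0.04652 h⁻¹
Fraction remaining after one interval: r = e^(−kτ) = e^(−0.04652 × 15.8) = 0.4795
Before dose 5, 4 doses have been given (aged 1τ, 2τ, 3τ, 4τ).
C_trough = C₀ × (r + r² + … + r^4) = C₀ × r(1−r^4)/(1−r)
        = 5.631 × 0.4795 × (1 − 0.05286) / (1 − 0.4795) = 4.913 mg/L

4.9 mg/L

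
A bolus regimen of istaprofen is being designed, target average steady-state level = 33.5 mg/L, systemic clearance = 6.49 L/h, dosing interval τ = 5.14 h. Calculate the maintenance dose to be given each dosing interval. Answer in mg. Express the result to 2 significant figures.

At steady state, Dose/τ = Css × CL.
Dose = Css × CL × τ = 33.5 × 6.490 × 5.14 = 1118 mg

1100 mg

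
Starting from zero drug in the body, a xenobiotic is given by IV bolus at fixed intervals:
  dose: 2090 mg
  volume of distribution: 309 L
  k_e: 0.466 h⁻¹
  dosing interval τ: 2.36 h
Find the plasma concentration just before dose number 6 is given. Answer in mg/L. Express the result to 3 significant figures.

C₀ per dose = Dose / Vd = 2090 / 309 = 6.764 mg/L
Fraction remaining after one interval: r = e^(−kτ) = e^(−0.4660 × 2.36) = 0.3330
Before dose 6, 5 doses have been given (aged 1τ, 2τ, 3τ, 4τ, 5τ).
C_trough = C₀ × (r + r² + … + r^5) = C₀ × r(1−r^5)/(1−r)
        = 6.764 × 0.3330 × (1 − 0.004095) / (1 − 0.3330) = 3.363 mg/L

3.36 mg/L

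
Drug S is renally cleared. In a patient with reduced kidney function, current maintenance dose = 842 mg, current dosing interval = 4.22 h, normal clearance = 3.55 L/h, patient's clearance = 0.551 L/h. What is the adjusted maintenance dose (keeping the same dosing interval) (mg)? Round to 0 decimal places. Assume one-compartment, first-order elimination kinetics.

131 mg

To keep the same average steady-state level, dosing rate must scale with clearance.
CL ratio = 0.551 / 3.55 = 0.1552
New dose (same interval) = 842 × 0.1552 = 130.7 mg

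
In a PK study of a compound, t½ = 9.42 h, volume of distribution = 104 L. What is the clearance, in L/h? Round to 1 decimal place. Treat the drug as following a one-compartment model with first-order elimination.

k = ln2 / t½ = 0.693147 / 9.42 = 0.07358 h⁻¹
CL = k × Vd = 0.07358 × 104 = 7.652 L/h

7.7 L/h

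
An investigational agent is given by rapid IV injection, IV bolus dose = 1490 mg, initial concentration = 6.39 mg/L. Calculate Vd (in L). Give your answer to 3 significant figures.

Vd = Dose / C₀ = 1490 / 6.39 = 233.2 L

233 L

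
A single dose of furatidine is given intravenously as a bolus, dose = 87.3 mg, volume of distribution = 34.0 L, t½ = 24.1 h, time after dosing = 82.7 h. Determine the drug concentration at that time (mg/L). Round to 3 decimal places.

0.238 mg/L

C₀ = Dose / Vd = 87.30 / 34.0 = 2.568 mg/L
k = ln2 / t½ = 0.693147 / 24.1 = 0.02876 h⁻¹
C = C₀ · e^(−k·t) = 2.568 × e^(−0.02876 × 82.7)
  = 2.568 × 0.09269 = 0.2380 mg/L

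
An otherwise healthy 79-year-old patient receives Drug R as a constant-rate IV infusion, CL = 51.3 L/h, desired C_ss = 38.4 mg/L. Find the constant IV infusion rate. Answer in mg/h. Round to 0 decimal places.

At steady state, infusion rate R₀ = Css × CL = 38.4 × 51.30 = 1970 mg/h

1970 mg/h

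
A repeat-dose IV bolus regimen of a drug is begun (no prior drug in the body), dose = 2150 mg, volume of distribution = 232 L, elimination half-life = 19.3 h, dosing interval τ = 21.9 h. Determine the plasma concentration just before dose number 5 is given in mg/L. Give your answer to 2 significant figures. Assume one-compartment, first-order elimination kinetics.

7.4 mg/L

C₀ per dose = Dose / Vd = 2150 / 232 = 9.267 mg/L
k = ln2 / t½ = 0.693147 / 19.3 = 0.03591 h⁻¹
Fraction remaining after one interval: r = e^(−kτ) = e^(−0.03591 × 21.9) = 0.4555
Before dose 5, 4 doses have been given (aged 1τ, 2τ, 3τ, 4τ).
C_trough = C₀ × (r + r² + … + r^4) = C₀ × r(1−r^4)/(1−r)
        = 9.267 × 0.4555 × (1 − 0.04305) / (1 − 0.4555) = 7.419 mg/L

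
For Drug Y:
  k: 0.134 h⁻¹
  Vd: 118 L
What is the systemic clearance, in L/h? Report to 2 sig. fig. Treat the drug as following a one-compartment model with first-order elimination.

16 L/h

CL = k × Vd = 0.134 × 118 = 15.81 L/h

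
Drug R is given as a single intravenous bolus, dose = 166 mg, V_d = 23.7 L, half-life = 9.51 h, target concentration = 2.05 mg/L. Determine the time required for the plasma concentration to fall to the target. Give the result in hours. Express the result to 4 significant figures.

16.86 h

C₀ = Dose / Vd = 166.0 / 23.7 = 7.004 mg/L
k = ln2 / t½ = 0.693147 / 9.51 = 0.07289 h⁻¹
t = ln(C₀ / C) / k = ln(7.004 / 2.05) / 0.07289
  = ln(3.417) / 0.07289 = 1.229 / 0.07289 = 16.86 h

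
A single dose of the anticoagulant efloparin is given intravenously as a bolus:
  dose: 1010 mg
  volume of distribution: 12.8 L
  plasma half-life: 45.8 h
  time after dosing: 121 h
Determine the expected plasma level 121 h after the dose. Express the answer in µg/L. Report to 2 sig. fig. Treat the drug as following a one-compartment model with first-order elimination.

C₀ = Dose / Vd = 1010 / 12.8 = 78.91 mg/L
k = ln2 / t½ = 0.693147 / 45.8 = 0.01513 h⁻¹
C = C₀ · e^(−k·t) = 78.91 × e^(−0.01513 × 121)
  = 78.91 × 0.1603 = 12.65 mg/L
Convert: 12.65 mg/L × 1000 = 12650 µg/L

13000 µg/L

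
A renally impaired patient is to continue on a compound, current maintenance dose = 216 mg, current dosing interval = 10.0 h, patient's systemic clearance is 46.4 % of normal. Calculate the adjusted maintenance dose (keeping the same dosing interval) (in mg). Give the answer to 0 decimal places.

100 mg

To keep the same average steady-state level, dosing rate must scale with clearance.
CL ratio = 46.4 / 100 = 0.4640
New dose (same interval) = 216 × 0.4640 = 100.2 mg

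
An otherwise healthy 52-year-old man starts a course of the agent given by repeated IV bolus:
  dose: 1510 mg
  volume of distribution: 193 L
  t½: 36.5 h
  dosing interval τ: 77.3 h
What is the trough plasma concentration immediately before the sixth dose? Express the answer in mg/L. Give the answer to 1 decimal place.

2.3 mg/L

C₀ per dose = Dose / Vd = 1510 / 193 = 7.824 mg/L
k = ln2 / t½ = 0.693147 / 36.5 = 0.01899 h⁻¹
Fraction remaining after one interval: r = e^(−kτ) = e^(−0.01899 × 77.3) = 0.2304
Before dose 6, 5 doses have been given (aged 1τ, 2τ, 3τ, 4τ, 5τ).
C_trough = C₀ × (r + r² + … + r^5) = C₀ × r(1−r^5)/(1−r)
        = 7.824 × 0.2304 × (1 − 0.0006493) / (1 − 0.2304) = 2.341 mg/L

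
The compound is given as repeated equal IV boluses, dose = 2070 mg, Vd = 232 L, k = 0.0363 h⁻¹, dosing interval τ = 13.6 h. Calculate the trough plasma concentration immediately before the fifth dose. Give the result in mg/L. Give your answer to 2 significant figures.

C₀ per dose = Dose / Vd = 2070 / 232 = 8.922 mg/L
Fraction remaining after one interval: r = e^(−kτ) = e^(−0.03630 × 13.6) = 0.6104
Before dose 5, 4 doses have been given (aged 1τ, 2τ, 3τ, 4τ).
C_trough = C₀ × (r + r² + … + r^4) = C₀ × r(1−r^4)/(1−r)
        = 8.922 × 0.6104 × (1 − 0.1388) / (1 − 0.6104) = 12.04 mg/L

12 mg/L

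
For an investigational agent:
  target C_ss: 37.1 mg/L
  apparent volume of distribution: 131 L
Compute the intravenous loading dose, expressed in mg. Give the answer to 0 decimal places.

LD = Css × Vd = 37.1 × 131 = 4860 mg

4860 mg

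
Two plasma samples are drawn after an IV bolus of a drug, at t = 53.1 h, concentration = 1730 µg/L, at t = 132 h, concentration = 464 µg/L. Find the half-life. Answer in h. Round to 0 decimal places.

k = ln(C₁/C₂) / (t₂ − t₁) = ln(1730/464) / (132 − 53.1)
  = 1.316 / 78.90 = 0.01668 h⁻¹
t½ = ln2 / k = 0.693147 / 0.01668 = 41.56 h

42 h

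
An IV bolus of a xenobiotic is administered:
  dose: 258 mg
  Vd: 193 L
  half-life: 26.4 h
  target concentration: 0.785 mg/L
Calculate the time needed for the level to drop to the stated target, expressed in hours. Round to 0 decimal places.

C₀ = Dose / Vd = 258.0 / 193 = 1.337 mg/L
k = ln2 / t½ = 0.693147 / 26.4 = 0.02626 h⁻¹
t = ln(C₀ / C) / k = ln(1.337 / 0.785) / 0.02626
  = ln(1.703) / 0.02626 = 0.5324 / 0.02626 = 20.27 h

20 h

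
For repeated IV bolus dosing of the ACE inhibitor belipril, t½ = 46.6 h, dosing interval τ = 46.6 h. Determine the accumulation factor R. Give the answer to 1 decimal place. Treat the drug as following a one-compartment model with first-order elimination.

2.0

k = ln2 / t½ = 0.693147 / 46.6 = 0.01487 h⁻¹
e^(−kτ) = e^(−0.01487 × 46.6) = 0.5001
Accumulation ratio R = 1 / (1 − e^(−kτ)) = 1 / (1 − 0.5001) = 2.000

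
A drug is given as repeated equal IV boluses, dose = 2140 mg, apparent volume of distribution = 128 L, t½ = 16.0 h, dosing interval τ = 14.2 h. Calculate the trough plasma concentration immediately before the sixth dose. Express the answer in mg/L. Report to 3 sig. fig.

C₀ per dose = Dose / Vd = 2140 / 128 = 16.72 mg/L
k = ln2 / t½ = 0.693147 / 16.0 = 0.04332 h⁻¹
Fraction remaining after one interval: r = e^(−kτ) = e^(−0.04332 × 14.2) = 0.5406
Before dose 6, 5 doses have been given (aged 1τ, 2τ, 3τ, 4τ, 5τ).
C_trough = C₀ × (r + r² + … + r^5) = C₀ × r(1−r^5)/(1−r)
        = 16.72 × 0.5406 × (1 − 0.04617) / (1 − 0.5406) = 18.77 mg/L

18.8 mg/L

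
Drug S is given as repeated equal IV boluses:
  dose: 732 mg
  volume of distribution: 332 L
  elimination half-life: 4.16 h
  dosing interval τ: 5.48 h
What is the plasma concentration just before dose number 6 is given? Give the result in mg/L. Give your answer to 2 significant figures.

C₀ per dose = Dose / Vd = 732 / 332 = 2.205 mg/L
k = ln2 / t½ = 0.693147 / 4.16 = 0.1666 h⁻¹
Fraction remaining after one interval: r = e^(−kτ) = e^(−0.1666 × 5.48) = 0.4013
Before dose 6, 5 doses have been given (aged 1τ, 2τ, 3τ, 4τ, 5τ).
C_trough = C₀ × (r + r² + … + r^5) = C₀ × r(1−r^5)/(1−r)
        = 2.205 × 0.4013 × (1 − 0.01041) / (1 − 0.4013) = 1.463 mg/L

1.5 mg/L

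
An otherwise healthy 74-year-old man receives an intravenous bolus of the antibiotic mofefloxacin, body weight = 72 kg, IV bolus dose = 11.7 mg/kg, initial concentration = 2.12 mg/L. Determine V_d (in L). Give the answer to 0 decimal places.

397 L

Dose = 11.7 × 72 = 842.4 mg
Vd = Dose / C₀ = 842.4 / 2.12 = 397.4 L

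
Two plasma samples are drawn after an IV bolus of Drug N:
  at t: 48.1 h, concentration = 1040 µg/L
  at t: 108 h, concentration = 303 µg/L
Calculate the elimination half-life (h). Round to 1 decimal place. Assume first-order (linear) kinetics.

33.7 h

k = ln(C₁/C₂) / (t₂ − t₁) = ln(1040/303) / (108 − 48.1)
  = 1.233 / 59.90 = 0.02058 h⁻¹
t½ = ln2 / k = 0.693147 / 0.02058 = 33.68 h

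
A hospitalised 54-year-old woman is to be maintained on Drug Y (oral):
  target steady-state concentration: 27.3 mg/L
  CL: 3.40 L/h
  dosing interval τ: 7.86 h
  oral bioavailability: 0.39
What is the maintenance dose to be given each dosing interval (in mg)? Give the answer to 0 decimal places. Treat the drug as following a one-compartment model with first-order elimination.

1871 mg

At steady state, F × (Dose/τ) = Css × CL.
Dose = Css × CL × τ / F = 27.3 × 3.400 × 7.86 / 0.39 = 1871 mg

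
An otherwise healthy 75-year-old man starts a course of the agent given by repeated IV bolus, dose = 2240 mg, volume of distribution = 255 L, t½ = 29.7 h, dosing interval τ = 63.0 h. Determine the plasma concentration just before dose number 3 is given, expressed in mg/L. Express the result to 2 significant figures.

2.5 mg/L

C₀ per dose = Dose / Vd = 2240 / 255 = 8.784 mg/L
k = ln2 / t½ = 0.693147 / 29.7 = 0.02334 h⁻¹
Fraction remaining after one interval: r = e^(−kτ) = e^(−0.02334 × 63.0) = 0.2298
Before dose 3, 2 doses have been given (aged 1τ, 2τ).
C_trough = C₀ × (r + r²) = 8.784 × (0.2298 + 0.05281) = 2.482 mg/L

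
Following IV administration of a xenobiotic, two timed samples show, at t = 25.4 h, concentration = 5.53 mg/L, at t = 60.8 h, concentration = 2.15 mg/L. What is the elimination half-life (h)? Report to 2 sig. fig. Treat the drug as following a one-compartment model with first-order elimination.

26 h

k = ln(C₁/C₂) / (t₂ − t₁) = ln(5.53/2.15) / (60.8 − 25.4)
  = 0.9447 / 35.40 = 0.02669 h⁻¹
t½ = ln2 / k = 0.693147 / 0.02669 = 25.97 h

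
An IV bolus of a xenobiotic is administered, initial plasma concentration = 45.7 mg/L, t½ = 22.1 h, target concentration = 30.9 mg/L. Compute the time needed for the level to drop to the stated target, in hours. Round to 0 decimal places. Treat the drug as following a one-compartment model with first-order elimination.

12 h

k = ln2 / t½ = 0.693147 / 22.1 = 0.03136 h⁻¹
t = ln(C₀ / C) / k = ln(45.70 / 30.9) / 0.03136
  = ln(1.479) / 0.03136 = 0.3914 / 0.03136 = 12.48 h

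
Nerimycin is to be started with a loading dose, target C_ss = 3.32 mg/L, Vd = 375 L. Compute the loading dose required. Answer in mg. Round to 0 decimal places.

1245 mg

LD = Css × Vd = 3.32 × 375 = 1245 mg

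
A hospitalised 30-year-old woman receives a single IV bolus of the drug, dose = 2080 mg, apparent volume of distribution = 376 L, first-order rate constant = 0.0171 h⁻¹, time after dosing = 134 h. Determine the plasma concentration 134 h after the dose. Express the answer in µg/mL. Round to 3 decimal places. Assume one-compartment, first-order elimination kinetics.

C₀ = Dose / Vd = 2080 / 376 = 5.532 mg/L
C = C₀ · e^(−k·t) = 5.532 × e^(−0.01710 × 134)
  = 5.532 × 0.1011 = 0.5593 mg/L
(0.5593 mg/L = 0.5593 µg/mL)

0.559 µg/mL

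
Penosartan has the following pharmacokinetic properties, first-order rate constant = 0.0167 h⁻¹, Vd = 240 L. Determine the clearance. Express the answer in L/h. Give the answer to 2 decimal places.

4.01 L/h

CL = k × Vd = 0.0167 × 240 = 4.008 L/h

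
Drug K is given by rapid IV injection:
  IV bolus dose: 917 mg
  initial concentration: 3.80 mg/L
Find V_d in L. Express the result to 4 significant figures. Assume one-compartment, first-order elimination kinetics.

Vd = Dose / C₀ = 917.0 / 3.80 = 241.3 L

241.3 L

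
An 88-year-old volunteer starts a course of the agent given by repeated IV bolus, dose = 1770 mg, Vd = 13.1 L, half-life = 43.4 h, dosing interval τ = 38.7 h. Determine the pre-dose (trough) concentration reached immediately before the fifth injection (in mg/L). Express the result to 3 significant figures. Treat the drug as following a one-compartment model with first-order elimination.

145 mg/L

C₀ per dose = Dose / Vd = 1770 / 13.1 = 135.1 mg/L
k = ln2 / t½ = 0.693147 / 43.4 = 0.01597 h⁻¹
Fraction remaining after one interval: r = e^(−kτ) = e^(−0.01597 × 38.7) = 0.5390
Before dose 5, 4 doses have been given (aged 1τ, 2τ, 3τ, 4τ).
C_trough = C₀ × (r + r² + … + r^4) = C₀ × r(1−r^4)/(1−r)
        = 135.1 × 0.5390 × (1 − 0.08440) / (1 − 0.5390) = 144.6 mg/L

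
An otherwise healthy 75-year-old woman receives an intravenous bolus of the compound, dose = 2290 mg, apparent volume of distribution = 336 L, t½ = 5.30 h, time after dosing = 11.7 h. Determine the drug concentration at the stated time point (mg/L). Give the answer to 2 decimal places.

1.48 mg/L

C₀ = Dose / Vd = 2290 / 336 = 6.815 mg/L
k = ln2 / t½ = 0.693147 / 5.30 = 0.1308 h⁻¹
C = C₀ · e^(−k·t) = 6.815 × e^(−0.1308 × 11.7)
  = 6.815 × 0.2165 = 1.475 mg/L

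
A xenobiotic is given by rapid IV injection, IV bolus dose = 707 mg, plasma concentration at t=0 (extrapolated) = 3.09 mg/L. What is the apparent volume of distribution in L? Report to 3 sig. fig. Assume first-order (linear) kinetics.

229 L

Vd = Dose / C₀ = 707.0 / 3.09 = 228.8 L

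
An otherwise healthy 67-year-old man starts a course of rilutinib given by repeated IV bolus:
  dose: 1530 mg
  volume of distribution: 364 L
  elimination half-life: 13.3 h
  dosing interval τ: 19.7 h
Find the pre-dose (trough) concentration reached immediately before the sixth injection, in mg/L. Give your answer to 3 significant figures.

C₀ per dose = Dose / Vd = 1530 / 364 = 4.203 mg/L
k = ln2 / t½ = 0.693147 / 13.3 = 0.05212 h⁻¹
Fraction remaining after one interval: r = e^(−kτ) = e^(−0.05212 × 19.7) = 0.3582
Before dose 6, 5 doses have been given (aged 1τ, 2τ, 3τ, 4τ, 5τ).
C_trough = C₀ × (r + r² + … + r^5) = C₀ × r(1−r^5)/(1−r)
        = 4.203 × 0.3582 × (1 − 0.005897) / (1 − 0.3582) = 2.332 mg/L

2.33 mg/L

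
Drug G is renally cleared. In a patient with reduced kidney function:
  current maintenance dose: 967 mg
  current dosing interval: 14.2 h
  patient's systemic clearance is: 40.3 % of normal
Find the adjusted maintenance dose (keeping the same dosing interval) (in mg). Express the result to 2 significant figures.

390 mg

To keep the same average steady-state level, dosing rate must scale with clearance.
CL ratio = 40.3 / 100 = 0.4030
New dose (same interval) = 967 × 0.4030 = 389.7 mg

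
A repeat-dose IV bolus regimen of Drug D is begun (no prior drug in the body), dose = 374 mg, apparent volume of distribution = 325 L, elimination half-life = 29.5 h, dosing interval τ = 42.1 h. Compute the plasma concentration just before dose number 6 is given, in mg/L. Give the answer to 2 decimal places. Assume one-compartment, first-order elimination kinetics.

C₀ per dose = Dose / Vd = 374 / 325 = 1.151 mg/L
k = ln2 / t½ = 0.693147 / 29.5 = 0.02350 h⁻¹
Fraction remaining after one interval: r = e^(−kτ) = e^(−0.02350 × 42.1) = 0.3718
Before dose 6, 5 doses have been given (aged 1τ, 2τ, 3τ, 4τ, 5τ).
C_trough = C₀ × (r + r² + … + r^5) = C₀ × r(1−r^5)/(1−r)
        = 1.151 × 0.3718 × (1 − 0.007105) / (1 − 0.3718) = 0.6764 mg/L

0.68 mg/L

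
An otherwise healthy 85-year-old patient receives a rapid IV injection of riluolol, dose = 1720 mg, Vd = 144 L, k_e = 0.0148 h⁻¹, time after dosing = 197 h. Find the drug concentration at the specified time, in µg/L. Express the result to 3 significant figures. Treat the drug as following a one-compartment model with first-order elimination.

C₀ = Dose / Vd = 1720 / 144 = 11.94 mg/L
C = C₀ · e^(−k·t) = 11.94 × e^(−0.01480 × 197)
  = 11.94 × 0.05417 = 0.6468 mg/L
Convert: 0.6468 mg/L × 1000 = 646.8 µg/L

647 µg/L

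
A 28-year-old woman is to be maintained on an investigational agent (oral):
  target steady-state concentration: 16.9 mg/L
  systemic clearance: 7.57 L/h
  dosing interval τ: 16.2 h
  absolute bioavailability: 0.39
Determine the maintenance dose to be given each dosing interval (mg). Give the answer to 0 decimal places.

At steady state, F × (Dose/τ) = Css × CL.
Dose = Css × CL × τ / F = 16.9 × 7.570 × 16.2 / 0.39 = 5314 mg

5314 mg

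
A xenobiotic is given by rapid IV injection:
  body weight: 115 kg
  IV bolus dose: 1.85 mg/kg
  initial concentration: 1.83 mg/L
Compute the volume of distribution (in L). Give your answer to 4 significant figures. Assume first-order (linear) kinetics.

Dose = 1.85 × 115 = 212.8 mg
Vd = Dose / C₀ = 212.8 / 1.83 = 116.3 L

116.3 L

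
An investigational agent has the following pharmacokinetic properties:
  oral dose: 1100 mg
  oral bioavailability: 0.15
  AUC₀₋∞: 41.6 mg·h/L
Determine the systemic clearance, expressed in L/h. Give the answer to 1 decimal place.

4.0 L/h

CL = F·Dose / AUC = 0.15 × 1100 / 41.6 = 3.966 L/h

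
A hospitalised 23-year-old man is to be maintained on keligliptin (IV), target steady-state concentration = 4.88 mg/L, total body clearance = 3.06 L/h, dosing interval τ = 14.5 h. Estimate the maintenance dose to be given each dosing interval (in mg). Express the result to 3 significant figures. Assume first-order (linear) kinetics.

At steady state, Dose/τ = Css × CL.
Dose = Css × CL × τ = 4.88 × 3.060 × 14.5 = 216.5 mg

217 mg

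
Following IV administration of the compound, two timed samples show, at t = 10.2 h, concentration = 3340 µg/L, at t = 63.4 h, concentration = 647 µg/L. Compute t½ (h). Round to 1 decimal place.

22.5 h

k = ln(C₁/C₂) / (t₂ − t₁) = ln(3340/647) / (63.4 − 10.2)
  = 1.641 / 53.20 = 0.03085 h⁻¹
t½ = ln2 / k = 0.693147 / 0.03085 = 22.47 h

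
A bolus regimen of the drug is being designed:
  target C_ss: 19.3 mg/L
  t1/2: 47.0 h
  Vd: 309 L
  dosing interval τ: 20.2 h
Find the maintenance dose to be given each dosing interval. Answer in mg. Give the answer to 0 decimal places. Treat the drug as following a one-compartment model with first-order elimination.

k = ln2 / t½ = 0.693147 / 47.0 = 0.01475 h⁻¹
CL = k × Vd = 0.01475 × 309 = 4.558 L/h
At steady state, Dose/τ = Css × CL.
Dose = Css × CL × τ = 19.3 × 4.558 × 20.2 = 1777 mg

1777 mg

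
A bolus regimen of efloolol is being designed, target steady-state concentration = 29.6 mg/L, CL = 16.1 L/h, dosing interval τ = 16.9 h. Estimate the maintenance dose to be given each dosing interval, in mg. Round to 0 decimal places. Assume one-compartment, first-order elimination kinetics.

At steady state, Dose/τ = Css × CL.
Dose = Css × CL × τ = 29.6 × 16.10 × 16.9 = 8054 mg

8054 mg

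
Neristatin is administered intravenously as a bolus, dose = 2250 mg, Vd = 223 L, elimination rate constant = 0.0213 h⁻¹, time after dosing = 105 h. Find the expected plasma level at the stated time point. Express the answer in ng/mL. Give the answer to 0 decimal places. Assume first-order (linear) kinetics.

1078 ng/mL

C₀ = Dose / Vd = 2250 / 223 = 10.09 mg/L
C = C₀ · e^(−k·t) = 10.09 × e^(−0.02130 × 105)
  = 10.09 × 0.1068 = 1.078 mg/L
Convert: 1.078 mg/L × 1000 = 1078 ng/mL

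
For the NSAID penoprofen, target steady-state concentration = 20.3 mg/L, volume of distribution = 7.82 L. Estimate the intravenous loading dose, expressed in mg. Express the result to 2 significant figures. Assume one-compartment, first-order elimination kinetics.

LD = Css × Vd = 20.3 × 7.82 = 158.7 mg

160 mg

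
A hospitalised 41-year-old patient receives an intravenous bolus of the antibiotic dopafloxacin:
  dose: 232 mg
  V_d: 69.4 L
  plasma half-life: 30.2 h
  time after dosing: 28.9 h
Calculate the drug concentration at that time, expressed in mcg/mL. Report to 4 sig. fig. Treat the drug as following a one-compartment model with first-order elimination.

C₀ = Dose / Vd = 232.0 / 69.4 = 3.343 mg/L
k = ln2 / t½ = 0.693147 / 30.2 = 0.02295 h⁻¹
C = C₀ · e^(−k·t) = 3.343 × e^(−0.02295 × 28.9)
  = 3.343 × 0.5152 = 1.722 mg/L
(1.722 mg/L = 1.722 mcg/mL)

1.722 mcg/mL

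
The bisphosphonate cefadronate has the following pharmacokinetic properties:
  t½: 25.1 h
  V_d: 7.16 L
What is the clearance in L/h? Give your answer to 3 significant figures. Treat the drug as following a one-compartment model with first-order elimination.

k = ln2 / t½ = 0.693147 / 25.1 = 0.02762 h⁻¹
CL = k × Vd = 0.02762 × 7.16 = 0.1978 L/h

0.198 L/h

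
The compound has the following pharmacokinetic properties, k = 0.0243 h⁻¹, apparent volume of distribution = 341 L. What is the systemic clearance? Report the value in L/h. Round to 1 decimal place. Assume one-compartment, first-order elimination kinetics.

CL = k × Vd = 0.0243 × 341 = 8.286 L/h

8.3 L/h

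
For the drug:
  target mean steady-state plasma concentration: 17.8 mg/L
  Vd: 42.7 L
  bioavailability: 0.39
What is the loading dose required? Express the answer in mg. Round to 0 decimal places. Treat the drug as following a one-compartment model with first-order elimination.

LD = Css × Vd / F = 17.8 × 42.7 / 0.39 = 1949 mg

1949 mg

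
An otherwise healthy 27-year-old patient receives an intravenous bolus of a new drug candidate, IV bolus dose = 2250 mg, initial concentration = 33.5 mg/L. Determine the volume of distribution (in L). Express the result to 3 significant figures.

Vd = Dose / C₀ = 2250 / 33.5 = 67.16 L

67.2 L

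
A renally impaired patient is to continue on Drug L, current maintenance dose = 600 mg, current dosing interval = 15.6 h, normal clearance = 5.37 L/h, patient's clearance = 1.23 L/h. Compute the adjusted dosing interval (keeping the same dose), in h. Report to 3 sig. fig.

68.1 h

To keep the same average steady-state level, dosing rate must scale with clearance.
CL ratio = 1.23 / 5.37 = 0.2291
New interval (same dose) = 15.6 / 0.2291 = 68.09 h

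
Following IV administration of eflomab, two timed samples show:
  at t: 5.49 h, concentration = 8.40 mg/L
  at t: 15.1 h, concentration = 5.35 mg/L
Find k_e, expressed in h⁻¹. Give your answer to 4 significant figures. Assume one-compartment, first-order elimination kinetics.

0.04694 h⁻¹

k = ln(C₁/C₂) / (t₂ − t₁) = ln(8.40/5.35) / (15.1 − 5.49)
  = 0.4511 / 9.610 = 0.04694 h⁻¹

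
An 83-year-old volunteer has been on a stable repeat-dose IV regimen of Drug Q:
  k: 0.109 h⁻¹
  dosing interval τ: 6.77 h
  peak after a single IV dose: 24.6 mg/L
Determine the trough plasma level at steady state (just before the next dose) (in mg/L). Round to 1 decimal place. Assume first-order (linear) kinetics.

e^(−kτ) = e^(−0.1090 × 6.77) = 0.4781
Accumulation ratio R = 1 / (1 − e^(−kτ)) = 1 / (1 − 0.4781) = 1.916
Steady-state trough = C₀ × R × e^(−kτ) = 24.6 × 1.916 × 0.4781 = 22.53 mg/L

22.5 mg/L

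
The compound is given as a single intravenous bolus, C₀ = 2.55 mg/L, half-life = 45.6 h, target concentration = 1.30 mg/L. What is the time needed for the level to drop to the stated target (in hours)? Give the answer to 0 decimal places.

k = ln2 / t½ = 0.693147 / 45.6 = 0.01520 h⁻¹
t = ln(C₀ / C) / k = ln(2.550 / 1.30) / 0.01520
  = ln(1.962) / 0.01520 = 0.6740 / 0.01520 = 44.34 h

44 h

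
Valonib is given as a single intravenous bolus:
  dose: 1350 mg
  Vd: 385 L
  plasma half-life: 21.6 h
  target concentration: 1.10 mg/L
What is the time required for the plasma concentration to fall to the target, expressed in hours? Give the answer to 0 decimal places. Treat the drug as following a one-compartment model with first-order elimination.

C₀ = Dose / Vd = 1350 / 385 = 3.506 mg/L
k = ln2 / t½ = 0.693147 / 21.6 = 0.03209 h⁻¹
t = ln(C₀ / C) / k = ln(3.506 / 1.10) / 0.03209
  = ln(3.187) / 0.03209 = 1.159 / 0.03209 = 36.12 h

36 h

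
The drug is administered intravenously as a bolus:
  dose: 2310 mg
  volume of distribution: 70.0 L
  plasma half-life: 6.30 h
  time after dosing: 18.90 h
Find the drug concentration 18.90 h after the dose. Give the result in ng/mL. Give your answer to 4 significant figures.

4125 ng/mL

C₀ = Dose / Vd = 2310 / 70.0 = 33.00 mg/L
k = ln2 / t½ = 0.693147 / 6.30 = 0.1100 h⁻¹
t / t½ = 18.90 / 6.30 = 3 half-lives
C = C₀ × (1/2)^3 = 33.00 × 0.1250 = 4.125 mg/L
Convert: 4.125 mg/L × 1000 = 4125 ng/mL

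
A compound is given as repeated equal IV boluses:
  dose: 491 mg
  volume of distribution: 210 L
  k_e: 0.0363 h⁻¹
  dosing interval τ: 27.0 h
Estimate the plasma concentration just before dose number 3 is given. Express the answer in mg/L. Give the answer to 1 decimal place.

C₀ per dose = Dose / Vd = 491 / 210 = 2.338 mg/L
Fraction remaining after one interval: r = e^(−kτ) = e^(−0.03630 × 27.0) = 0.3753
Before dose 3, 2 doses have been given (aged 1τ, 2τ).
C_trough = C₀ × (r + r²) = 2.338 × (0.3753 + 0.1409) = 1.207 mg/L

1.2 mg/L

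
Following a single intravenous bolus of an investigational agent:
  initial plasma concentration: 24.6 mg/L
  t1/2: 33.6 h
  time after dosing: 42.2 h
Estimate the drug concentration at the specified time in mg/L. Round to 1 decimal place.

10.3 mg/L

k = ln2 / t½ = 0.693147 / 33.6 = 0.02063 h⁻¹
C = C₀ · e^(−k·t) = 24.60 × e^(−0.02063 × 42.2)
  = 24.60 × 0.4187 = 10.30 mg/L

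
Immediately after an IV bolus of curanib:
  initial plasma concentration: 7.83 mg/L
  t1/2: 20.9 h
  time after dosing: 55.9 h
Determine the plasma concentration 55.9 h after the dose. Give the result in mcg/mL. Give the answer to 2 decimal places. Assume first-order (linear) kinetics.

1.23 mcg/mL

k = ln2 / t½ = 0.693147 / 20.9 = 0.03316 h⁻¹
C = C₀ · e^(−k·t) = 7.830 × e^(−0.03316 × 55.9)
  = 7.830 × 0.1567 = 1.227 mg/L
(1.227 mg/L = 1.227 mcg/mL)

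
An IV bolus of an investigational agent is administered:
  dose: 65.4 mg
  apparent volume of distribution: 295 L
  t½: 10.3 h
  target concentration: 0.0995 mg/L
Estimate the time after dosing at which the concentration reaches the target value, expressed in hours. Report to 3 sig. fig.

11.9 h

C₀ = Dose / Vd = 65.40 / 295 = 0.2217 mg/L
k = ln2 / t½ = 0.693147 / 10.3 = 0.06730 h⁻¹
t = ln(C₀ / C) / k = ln(0.2217 / 0.0995) / 0.06730
  = ln(2.228) / 0.06730 = 0.8011 / 0.06730 = 11.90 h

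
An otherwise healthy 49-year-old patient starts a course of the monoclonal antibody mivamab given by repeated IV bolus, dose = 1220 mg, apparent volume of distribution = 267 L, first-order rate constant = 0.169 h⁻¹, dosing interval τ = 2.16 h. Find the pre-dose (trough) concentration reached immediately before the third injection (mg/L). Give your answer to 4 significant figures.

C₀ per dose = Dose / Vd = 1220 / 267 = 4.569 mg/L
Fraction remaining after one interval: r = e^(−kτ) = e^(−0.1690 × 2.16) = 0.6942
Before dose 3, 2 doses have been given (aged 1τ, 2τ).
C_trough = C₀ × (r + r²) = 4.569 × (0.6942 + 0.4819) = 5.374 mg/L

5.374 mg/L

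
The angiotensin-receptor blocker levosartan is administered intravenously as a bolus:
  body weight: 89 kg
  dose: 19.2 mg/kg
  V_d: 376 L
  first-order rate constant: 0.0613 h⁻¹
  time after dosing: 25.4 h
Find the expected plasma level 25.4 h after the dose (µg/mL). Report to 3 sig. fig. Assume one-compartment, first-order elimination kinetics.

0.958 µg/mL

Total dose = 19.2 × 89 = 1709 mg
C₀ = Dose / Vd = 1709 / 376 = 4.545 mg/L
C = C₀ · e^(−k·t) = 4.545 × e^(−0.06130 × 25.4)
  = 4.545 × 0.2108 = 0.9581 mg/L
(0.9581 mg/L = 0.9581 µg/mL)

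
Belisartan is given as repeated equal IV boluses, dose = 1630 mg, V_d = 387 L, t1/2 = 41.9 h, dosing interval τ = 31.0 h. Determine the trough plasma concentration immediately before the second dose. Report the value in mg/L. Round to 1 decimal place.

2.5 mg/L

C₀ per dose = Dose / Vd = 1630 / 387 = 4.212 mg/L
k = ln2 / t½ = 0.693147 / 41.9 = 0.01654 h⁻¹
Fraction remaining after one interval: r = e^(−kτ) = e^(−0.01654 × 31.0) = 0.5989
Before dose 2, 1 dose has been given (aged 1τ).
C_trough = C₀ × r = 4.212 × 0.5989 = 2.523 mg/L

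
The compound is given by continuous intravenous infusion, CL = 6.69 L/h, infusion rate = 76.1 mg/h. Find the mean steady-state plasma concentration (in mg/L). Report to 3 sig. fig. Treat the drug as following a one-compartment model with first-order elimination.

11.4 mg/L

At steady state Css = R₀ / CL = 76.1 / 6.690 = 11.38 mg/L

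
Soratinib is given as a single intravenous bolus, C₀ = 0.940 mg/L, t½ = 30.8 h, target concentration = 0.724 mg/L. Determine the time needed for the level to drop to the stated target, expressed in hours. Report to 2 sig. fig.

12 h

k = ln2 / t½ = 0.693147 / 30.8 = 0.02250 h⁻¹
t = ln(C₀ / C) / k = ln(0.9400 / 0.724) / 0.02250
  = ln(1.298) / 0.02250 = 0.2608 / 0.02250 = 11.59 h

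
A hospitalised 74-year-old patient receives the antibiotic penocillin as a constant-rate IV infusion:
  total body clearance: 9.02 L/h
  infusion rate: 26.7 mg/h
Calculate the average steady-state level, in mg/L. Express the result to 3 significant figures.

At steady state Css = R₀ / CL = 26.7 / 9.020 = 2.960 mg/L

2.96 mg/L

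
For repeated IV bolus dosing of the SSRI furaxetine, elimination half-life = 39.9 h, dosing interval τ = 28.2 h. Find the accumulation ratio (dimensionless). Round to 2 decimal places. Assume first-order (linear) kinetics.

2.58

k = ln2 / t½ = 0.693147 / 39.9 = 0.01737 h⁻¹
e^(−kτ) = e^(−0.01737 × 28.2) = 0.6127
Accumulation ratio R = 1 / (1 − e^(−kτ)) = 1 / (1 − 0.6127) = 2.582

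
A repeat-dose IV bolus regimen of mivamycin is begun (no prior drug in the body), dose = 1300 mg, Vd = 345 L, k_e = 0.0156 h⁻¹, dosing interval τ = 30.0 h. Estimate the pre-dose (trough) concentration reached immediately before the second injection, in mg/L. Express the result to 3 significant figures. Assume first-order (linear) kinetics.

C₀ per dose = Dose / Vd = 1300 / 345 = 3.768 mg/L
Fraction remaining after one interval: r = e^(−kτ) = e^(−0.01560 × 30.0) = 0.6263
Before dose 2, 1 dose has been given (aged 1τ).
C_trough = C₀ × r = 3.768 × 0.6263 = 2.360 mg/L

2.36 mg/L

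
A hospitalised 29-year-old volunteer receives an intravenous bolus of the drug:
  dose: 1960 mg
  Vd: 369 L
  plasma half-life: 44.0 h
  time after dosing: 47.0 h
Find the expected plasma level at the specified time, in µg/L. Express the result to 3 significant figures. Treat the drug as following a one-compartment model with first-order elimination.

C₀ = Dose / Vd = 1960 / 369 = 5.312 mg/L
k = ln2 / t½ = 0.693147 / 44.0 = 0.01575 h⁻¹
C = C₀ · e^(−k·t) = 5.312 × e^(−0.01575 × 47.0)
  = 5.312 × 0.4770 = 2.534 mg/L
Convert: 2.534 mg/L × 1000 = 2534 µg/L

2530 µg/L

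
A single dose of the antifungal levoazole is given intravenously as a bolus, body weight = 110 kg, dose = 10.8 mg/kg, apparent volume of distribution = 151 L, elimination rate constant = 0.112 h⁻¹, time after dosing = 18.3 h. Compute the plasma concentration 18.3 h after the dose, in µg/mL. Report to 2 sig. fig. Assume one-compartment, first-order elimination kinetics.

Total dose = 10.8 × 110 = 1188 mg
C₀ = Dose / Vd = 1188 / 151 = 7.868 mg/L
C = C₀ · e^(−k·t) = 7.868 × e^(−0.1120 × 18.3)
  = 7.868 × 0.1288 = 1.013 mg/L
(1.013 mg/L = 1.013 µg/mL)

1.0 µg/mL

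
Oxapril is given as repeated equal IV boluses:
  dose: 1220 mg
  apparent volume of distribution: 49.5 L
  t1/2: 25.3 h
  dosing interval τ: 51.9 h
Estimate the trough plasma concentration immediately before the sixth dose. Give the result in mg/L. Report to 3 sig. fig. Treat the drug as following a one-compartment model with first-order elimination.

7.83 mg/L

C₀ per dose = Dose / Vd = 1220 / 49.5 = 24.65 mg/L
k = ln2 / t½ = 0.693147 / 25.3 = 0.02740 h⁻¹
Fraction remaining after one interval: r = e^(−kτ) = e^(−0.02740 × 51.9) = 0.2412
Before dose 6, 5 doses have been given (aged 1τ, 2τ, 3τ, 4τ, 5τ).
C_trough = C₀ × (r + r² + … + r^5) = C₀ × r(1−r^5)/(1−r)
        = 24.65 × 0.2412 × (1 − 0.0008164) / (1 − 0.2412) = 7.829 mg/L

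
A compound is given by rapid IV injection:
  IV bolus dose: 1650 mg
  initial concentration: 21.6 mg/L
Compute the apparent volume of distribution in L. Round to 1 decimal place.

76.4 L

Vd = Dose / C₀ = 1650 / 21.6 = 76.39 L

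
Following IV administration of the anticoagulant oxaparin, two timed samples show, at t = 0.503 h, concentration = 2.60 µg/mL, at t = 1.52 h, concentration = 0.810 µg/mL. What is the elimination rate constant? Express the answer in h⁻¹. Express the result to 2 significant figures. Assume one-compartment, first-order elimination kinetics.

1.1 h⁻¹

k = ln(C₁/C₂) / (t₂ − t₁) = ln(2.60/0.810) / (1.52 − 0.503)
  = 1.166 / 1.017 = 1.147 h⁻¹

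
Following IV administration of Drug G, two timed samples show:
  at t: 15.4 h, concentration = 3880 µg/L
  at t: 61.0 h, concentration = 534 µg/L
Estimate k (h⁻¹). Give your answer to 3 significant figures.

k = ln(C₁/C₂) / (t₂ − t₁) = ln(3880/534) / (61.0 − 15.4)
  = 1.983 / 45.60 = 0.04349 h⁻¹

0.0435 h⁻¹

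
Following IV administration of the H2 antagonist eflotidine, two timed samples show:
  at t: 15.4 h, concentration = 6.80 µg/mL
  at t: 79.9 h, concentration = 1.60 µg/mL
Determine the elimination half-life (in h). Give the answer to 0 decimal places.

31 h

k = ln(C₁/C₂) / (t₂ − t₁) = ln(6.80/1.60) / (79.9 − 15.4)
  = 1.447 / 64.50 = 0.02243 h⁻¹
t½ = ln2 / k = 0.693147 / 0.02243 = 30.90 h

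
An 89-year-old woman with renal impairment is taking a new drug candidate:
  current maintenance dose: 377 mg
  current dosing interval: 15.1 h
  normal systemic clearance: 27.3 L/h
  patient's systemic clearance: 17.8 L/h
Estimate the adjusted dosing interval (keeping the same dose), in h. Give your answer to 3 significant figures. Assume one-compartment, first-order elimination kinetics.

23.2 h

To keep the same average steady-state level, dosing rate must scale with clearance.
CL ratio = 17.8 / 27.3 = 0.6520
New interval (same dose) = 15.1 / 0.6520 = 23.16 h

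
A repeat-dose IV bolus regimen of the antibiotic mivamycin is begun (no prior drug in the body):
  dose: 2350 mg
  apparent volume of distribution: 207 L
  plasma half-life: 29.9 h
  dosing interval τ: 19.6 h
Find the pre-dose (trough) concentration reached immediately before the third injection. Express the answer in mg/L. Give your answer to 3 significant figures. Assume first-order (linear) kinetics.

11.8 mg/L

C₀ per dose = Dose / Vd = 2350 / 207 = 11.35 mg/L
k = ln2 / t½ = 0.693147 / 29.9 = 0.02318 h⁻¹
Fraction remaining after one interval: r = e^(−kτ) = e^(−0.02318 × 19.6) = 0.6349
Before dose 3, 2 doses have been given (aged 1τ, 2τ).
C_trough = C₀ × (r + r²) = 11.35 × (0.6349 + 0.4031) = 11.78 mg/L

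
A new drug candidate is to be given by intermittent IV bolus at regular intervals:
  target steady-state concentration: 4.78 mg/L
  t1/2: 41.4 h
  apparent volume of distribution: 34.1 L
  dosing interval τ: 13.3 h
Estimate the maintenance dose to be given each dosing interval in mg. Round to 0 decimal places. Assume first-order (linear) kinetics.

36 mg

k = ln2 / t½ = 0.693147 / 41.4 = 0.01674 h⁻¹
CL = k × Vd = 0.01674 × 34.1 = 0.5708 L/h
At steady state, Dose/τ = Css × CL.
Dose = Css × CL × τ = 4.78 × 0.5708 × 13.3 = 36.29 mg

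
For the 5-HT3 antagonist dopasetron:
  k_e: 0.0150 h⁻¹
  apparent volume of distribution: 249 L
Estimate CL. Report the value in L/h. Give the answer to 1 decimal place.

CL = k × Vd = 0.0150 × 249 = 3.735 L/h

3.7 L/h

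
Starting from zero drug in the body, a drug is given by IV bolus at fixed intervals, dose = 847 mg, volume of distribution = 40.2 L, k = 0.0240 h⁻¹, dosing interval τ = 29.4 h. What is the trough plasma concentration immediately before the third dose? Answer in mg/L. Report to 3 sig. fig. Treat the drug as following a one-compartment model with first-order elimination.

C₀ per dose = Dose / Vd = 847 / 40.2 = 21.07 mg/L
Fraction remaining after one interval: r = e^(−kτ) = e^(−0.02400 × 29.4) = 0.4938
Before dose 3, 2 doses have been given (aged 1τ, 2τ).
C_trough = C₀ × (r + r²) = 21.07 × (0.4938 + 0.2438) = 15.54 mg/L

15.5 mg/L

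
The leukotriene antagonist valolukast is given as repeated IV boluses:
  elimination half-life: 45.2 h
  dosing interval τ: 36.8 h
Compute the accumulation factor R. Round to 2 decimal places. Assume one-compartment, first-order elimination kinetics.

k = ln2 / t½ = 0.693147 / 45.2 = 0.01534 h⁻¹
e^(−kτ) = e^(−0.01534 × 36.8) = 0.5686
Accumulation ratio R = 1 / (1 − e^(−kτ)) = 1 / (1 − 0.5686) = 2.318

2.32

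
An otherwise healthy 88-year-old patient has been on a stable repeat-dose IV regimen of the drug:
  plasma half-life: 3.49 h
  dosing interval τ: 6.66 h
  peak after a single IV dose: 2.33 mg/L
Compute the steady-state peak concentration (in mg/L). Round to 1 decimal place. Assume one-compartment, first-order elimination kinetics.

3.2 mg/L

k = ln2 / t½ = 0.693147 / 3.49 = 0.1986 h⁻¹
e^(−kτ) = e^(−0.1986 × 6.66) = 0.2664
Accumulation ratio R = 1 / (1 − e^(−kτ)) = 1 / (1 − 0.2664) = 1.363
Steady-state peak = C₀ × R = 2.33 × 1.363 = 3.176 mg/L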